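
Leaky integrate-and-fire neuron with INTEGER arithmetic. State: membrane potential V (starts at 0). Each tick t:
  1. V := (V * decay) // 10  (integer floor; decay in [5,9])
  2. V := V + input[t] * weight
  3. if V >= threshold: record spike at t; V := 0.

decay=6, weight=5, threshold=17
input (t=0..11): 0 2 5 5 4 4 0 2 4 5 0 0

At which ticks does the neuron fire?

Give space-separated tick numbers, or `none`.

t=0: input=0 -> V=0
t=1: input=2 -> V=10
t=2: input=5 -> V=0 FIRE
t=3: input=5 -> V=0 FIRE
t=4: input=4 -> V=0 FIRE
t=5: input=4 -> V=0 FIRE
t=6: input=0 -> V=0
t=7: input=2 -> V=10
t=8: input=4 -> V=0 FIRE
t=9: input=5 -> V=0 FIRE
t=10: input=0 -> V=0
t=11: input=0 -> V=0

Answer: 2 3 4 5 8 9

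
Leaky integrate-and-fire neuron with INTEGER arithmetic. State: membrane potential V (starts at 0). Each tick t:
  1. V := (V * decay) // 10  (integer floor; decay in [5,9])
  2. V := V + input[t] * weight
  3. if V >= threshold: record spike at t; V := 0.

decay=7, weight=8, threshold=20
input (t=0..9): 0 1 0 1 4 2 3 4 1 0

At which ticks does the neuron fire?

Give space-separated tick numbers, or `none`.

t=0: input=0 -> V=0
t=1: input=1 -> V=8
t=2: input=0 -> V=5
t=3: input=1 -> V=11
t=4: input=4 -> V=0 FIRE
t=5: input=2 -> V=16
t=6: input=3 -> V=0 FIRE
t=7: input=4 -> V=0 FIRE
t=8: input=1 -> V=8
t=9: input=0 -> V=5

Answer: 4 6 7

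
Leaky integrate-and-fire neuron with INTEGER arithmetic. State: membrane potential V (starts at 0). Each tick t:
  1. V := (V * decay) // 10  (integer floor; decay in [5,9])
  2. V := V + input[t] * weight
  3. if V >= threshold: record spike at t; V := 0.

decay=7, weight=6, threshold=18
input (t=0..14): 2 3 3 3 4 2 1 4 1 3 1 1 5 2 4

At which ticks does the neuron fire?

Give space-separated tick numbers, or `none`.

Answer: 1 2 3 4 7 9 12 14

Derivation:
t=0: input=2 -> V=12
t=1: input=3 -> V=0 FIRE
t=2: input=3 -> V=0 FIRE
t=3: input=3 -> V=0 FIRE
t=4: input=4 -> V=0 FIRE
t=5: input=2 -> V=12
t=6: input=1 -> V=14
t=7: input=4 -> V=0 FIRE
t=8: input=1 -> V=6
t=9: input=3 -> V=0 FIRE
t=10: input=1 -> V=6
t=11: input=1 -> V=10
t=12: input=5 -> V=0 FIRE
t=13: input=2 -> V=12
t=14: input=4 -> V=0 FIRE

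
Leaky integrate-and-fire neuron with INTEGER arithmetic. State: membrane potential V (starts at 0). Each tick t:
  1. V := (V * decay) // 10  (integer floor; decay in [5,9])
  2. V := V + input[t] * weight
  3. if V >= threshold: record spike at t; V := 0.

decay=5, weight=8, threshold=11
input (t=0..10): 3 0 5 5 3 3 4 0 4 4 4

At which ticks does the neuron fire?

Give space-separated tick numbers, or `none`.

t=0: input=3 -> V=0 FIRE
t=1: input=0 -> V=0
t=2: input=5 -> V=0 FIRE
t=3: input=5 -> V=0 FIRE
t=4: input=3 -> V=0 FIRE
t=5: input=3 -> V=0 FIRE
t=6: input=4 -> V=0 FIRE
t=7: input=0 -> V=0
t=8: input=4 -> V=0 FIRE
t=9: input=4 -> V=0 FIRE
t=10: input=4 -> V=0 FIRE

Answer: 0 2 3 4 5 6 8 9 10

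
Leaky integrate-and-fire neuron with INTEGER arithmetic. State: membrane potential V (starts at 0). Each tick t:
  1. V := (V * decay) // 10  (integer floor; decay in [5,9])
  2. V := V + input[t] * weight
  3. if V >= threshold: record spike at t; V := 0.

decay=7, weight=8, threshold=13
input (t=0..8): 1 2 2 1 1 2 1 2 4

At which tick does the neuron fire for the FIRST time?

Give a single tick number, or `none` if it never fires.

Answer: 1

Derivation:
t=0: input=1 -> V=8
t=1: input=2 -> V=0 FIRE
t=2: input=2 -> V=0 FIRE
t=3: input=1 -> V=8
t=4: input=1 -> V=0 FIRE
t=5: input=2 -> V=0 FIRE
t=6: input=1 -> V=8
t=7: input=2 -> V=0 FIRE
t=8: input=4 -> V=0 FIRE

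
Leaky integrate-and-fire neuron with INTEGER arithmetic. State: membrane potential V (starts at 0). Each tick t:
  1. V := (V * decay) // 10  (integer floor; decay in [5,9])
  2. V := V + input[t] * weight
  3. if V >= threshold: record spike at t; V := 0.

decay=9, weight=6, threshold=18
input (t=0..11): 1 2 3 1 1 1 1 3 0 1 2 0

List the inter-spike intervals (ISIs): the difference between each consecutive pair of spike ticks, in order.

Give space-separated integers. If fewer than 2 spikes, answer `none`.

t=0: input=1 -> V=6
t=1: input=2 -> V=17
t=2: input=3 -> V=0 FIRE
t=3: input=1 -> V=6
t=4: input=1 -> V=11
t=5: input=1 -> V=15
t=6: input=1 -> V=0 FIRE
t=7: input=3 -> V=0 FIRE
t=8: input=0 -> V=0
t=9: input=1 -> V=6
t=10: input=2 -> V=17
t=11: input=0 -> V=15

Answer: 4 1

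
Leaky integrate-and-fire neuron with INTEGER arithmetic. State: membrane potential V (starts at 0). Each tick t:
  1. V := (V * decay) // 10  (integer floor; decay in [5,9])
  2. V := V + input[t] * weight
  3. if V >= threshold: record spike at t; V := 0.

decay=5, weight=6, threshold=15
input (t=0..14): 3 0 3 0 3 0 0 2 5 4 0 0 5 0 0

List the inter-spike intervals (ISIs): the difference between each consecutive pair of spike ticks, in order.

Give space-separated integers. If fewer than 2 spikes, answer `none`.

t=0: input=3 -> V=0 FIRE
t=1: input=0 -> V=0
t=2: input=3 -> V=0 FIRE
t=3: input=0 -> V=0
t=4: input=3 -> V=0 FIRE
t=5: input=0 -> V=0
t=6: input=0 -> V=0
t=7: input=2 -> V=12
t=8: input=5 -> V=0 FIRE
t=9: input=4 -> V=0 FIRE
t=10: input=0 -> V=0
t=11: input=0 -> V=0
t=12: input=5 -> V=0 FIRE
t=13: input=0 -> V=0
t=14: input=0 -> V=0

Answer: 2 2 4 1 3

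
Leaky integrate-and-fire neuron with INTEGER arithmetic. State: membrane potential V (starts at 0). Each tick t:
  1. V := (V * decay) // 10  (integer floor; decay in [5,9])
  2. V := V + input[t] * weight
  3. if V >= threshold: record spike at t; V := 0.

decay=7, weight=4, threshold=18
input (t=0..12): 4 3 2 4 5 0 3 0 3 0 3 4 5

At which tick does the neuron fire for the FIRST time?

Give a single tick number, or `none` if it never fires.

t=0: input=4 -> V=16
t=1: input=3 -> V=0 FIRE
t=2: input=2 -> V=8
t=3: input=4 -> V=0 FIRE
t=4: input=5 -> V=0 FIRE
t=5: input=0 -> V=0
t=6: input=3 -> V=12
t=7: input=0 -> V=8
t=8: input=3 -> V=17
t=9: input=0 -> V=11
t=10: input=3 -> V=0 FIRE
t=11: input=4 -> V=16
t=12: input=5 -> V=0 FIRE

Answer: 1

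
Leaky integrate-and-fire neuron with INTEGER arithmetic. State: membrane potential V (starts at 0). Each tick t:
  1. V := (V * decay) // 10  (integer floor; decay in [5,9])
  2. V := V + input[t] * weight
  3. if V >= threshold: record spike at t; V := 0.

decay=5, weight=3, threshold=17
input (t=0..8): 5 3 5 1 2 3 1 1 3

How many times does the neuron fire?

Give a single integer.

Answer: 1

Derivation:
t=0: input=5 -> V=15
t=1: input=3 -> V=16
t=2: input=5 -> V=0 FIRE
t=3: input=1 -> V=3
t=4: input=2 -> V=7
t=5: input=3 -> V=12
t=6: input=1 -> V=9
t=7: input=1 -> V=7
t=8: input=3 -> V=12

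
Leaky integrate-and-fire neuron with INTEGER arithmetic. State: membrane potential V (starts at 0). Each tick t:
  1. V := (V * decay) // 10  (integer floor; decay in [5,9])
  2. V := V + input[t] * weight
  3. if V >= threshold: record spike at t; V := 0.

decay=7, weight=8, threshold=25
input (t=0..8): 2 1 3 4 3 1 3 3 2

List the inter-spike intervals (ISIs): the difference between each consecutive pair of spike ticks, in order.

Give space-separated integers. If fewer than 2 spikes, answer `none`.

Answer: 1 3 2

Derivation:
t=0: input=2 -> V=16
t=1: input=1 -> V=19
t=2: input=3 -> V=0 FIRE
t=3: input=4 -> V=0 FIRE
t=4: input=3 -> V=24
t=5: input=1 -> V=24
t=6: input=3 -> V=0 FIRE
t=7: input=3 -> V=24
t=8: input=2 -> V=0 FIRE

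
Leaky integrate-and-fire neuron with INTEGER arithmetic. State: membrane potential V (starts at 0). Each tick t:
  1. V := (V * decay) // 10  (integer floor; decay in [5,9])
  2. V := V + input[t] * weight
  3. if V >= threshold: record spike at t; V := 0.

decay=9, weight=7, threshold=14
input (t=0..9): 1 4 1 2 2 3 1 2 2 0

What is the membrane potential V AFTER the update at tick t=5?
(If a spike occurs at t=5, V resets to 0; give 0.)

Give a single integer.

t=0: input=1 -> V=7
t=1: input=4 -> V=0 FIRE
t=2: input=1 -> V=7
t=3: input=2 -> V=0 FIRE
t=4: input=2 -> V=0 FIRE
t=5: input=3 -> V=0 FIRE
t=6: input=1 -> V=7
t=7: input=2 -> V=0 FIRE
t=8: input=2 -> V=0 FIRE
t=9: input=0 -> V=0

Answer: 0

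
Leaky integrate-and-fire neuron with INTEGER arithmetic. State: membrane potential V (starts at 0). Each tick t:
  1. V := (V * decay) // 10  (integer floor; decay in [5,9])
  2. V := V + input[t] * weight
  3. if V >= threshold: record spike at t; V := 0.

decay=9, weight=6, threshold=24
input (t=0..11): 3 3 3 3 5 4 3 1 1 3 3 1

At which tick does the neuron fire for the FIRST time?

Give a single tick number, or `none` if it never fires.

t=0: input=3 -> V=18
t=1: input=3 -> V=0 FIRE
t=2: input=3 -> V=18
t=3: input=3 -> V=0 FIRE
t=4: input=5 -> V=0 FIRE
t=5: input=4 -> V=0 FIRE
t=6: input=3 -> V=18
t=7: input=1 -> V=22
t=8: input=1 -> V=0 FIRE
t=9: input=3 -> V=18
t=10: input=3 -> V=0 FIRE
t=11: input=1 -> V=6

Answer: 1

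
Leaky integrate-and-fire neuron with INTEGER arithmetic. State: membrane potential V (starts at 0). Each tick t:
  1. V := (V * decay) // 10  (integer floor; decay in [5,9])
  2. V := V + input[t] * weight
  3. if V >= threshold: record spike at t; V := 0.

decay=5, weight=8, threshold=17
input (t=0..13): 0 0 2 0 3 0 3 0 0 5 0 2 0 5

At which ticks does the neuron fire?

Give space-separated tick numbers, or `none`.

Answer: 4 6 9 13

Derivation:
t=0: input=0 -> V=0
t=1: input=0 -> V=0
t=2: input=2 -> V=16
t=3: input=0 -> V=8
t=4: input=3 -> V=0 FIRE
t=5: input=0 -> V=0
t=6: input=3 -> V=0 FIRE
t=7: input=0 -> V=0
t=8: input=0 -> V=0
t=9: input=5 -> V=0 FIRE
t=10: input=0 -> V=0
t=11: input=2 -> V=16
t=12: input=0 -> V=8
t=13: input=5 -> V=0 FIRE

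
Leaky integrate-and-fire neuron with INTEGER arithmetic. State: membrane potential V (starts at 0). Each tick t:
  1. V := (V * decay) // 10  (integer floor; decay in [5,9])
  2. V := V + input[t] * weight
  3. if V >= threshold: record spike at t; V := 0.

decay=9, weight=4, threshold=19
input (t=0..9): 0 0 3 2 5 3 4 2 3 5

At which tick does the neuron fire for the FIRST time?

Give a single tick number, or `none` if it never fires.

t=0: input=0 -> V=0
t=1: input=0 -> V=0
t=2: input=3 -> V=12
t=3: input=2 -> V=18
t=4: input=5 -> V=0 FIRE
t=5: input=3 -> V=12
t=6: input=4 -> V=0 FIRE
t=7: input=2 -> V=8
t=8: input=3 -> V=0 FIRE
t=9: input=5 -> V=0 FIRE

Answer: 4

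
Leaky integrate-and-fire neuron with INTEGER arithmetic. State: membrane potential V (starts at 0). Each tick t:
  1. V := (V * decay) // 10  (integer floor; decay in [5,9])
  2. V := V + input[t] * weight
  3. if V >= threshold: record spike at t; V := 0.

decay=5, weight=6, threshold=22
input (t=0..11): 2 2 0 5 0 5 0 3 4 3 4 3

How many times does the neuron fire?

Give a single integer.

Answer: 4

Derivation:
t=0: input=2 -> V=12
t=1: input=2 -> V=18
t=2: input=0 -> V=9
t=3: input=5 -> V=0 FIRE
t=4: input=0 -> V=0
t=5: input=5 -> V=0 FIRE
t=6: input=0 -> V=0
t=7: input=3 -> V=18
t=8: input=4 -> V=0 FIRE
t=9: input=3 -> V=18
t=10: input=4 -> V=0 FIRE
t=11: input=3 -> V=18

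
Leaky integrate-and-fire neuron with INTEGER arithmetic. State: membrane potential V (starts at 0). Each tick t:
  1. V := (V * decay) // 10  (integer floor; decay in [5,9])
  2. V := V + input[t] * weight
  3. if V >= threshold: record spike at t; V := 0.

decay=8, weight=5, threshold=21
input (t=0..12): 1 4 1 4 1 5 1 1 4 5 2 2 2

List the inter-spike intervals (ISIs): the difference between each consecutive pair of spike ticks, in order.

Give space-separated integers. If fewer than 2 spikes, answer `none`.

Answer: 2 2 3 1 3

Derivation:
t=0: input=1 -> V=5
t=1: input=4 -> V=0 FIRE
t=2: input=1 -> V=5
t=3: input=4 -> V=0 FIRE
t=4: input=1 -> V=5
t=5: input=5 -> V=0 FIRE
t=6: input=1 -> V=5
t=7: input=1 -> V=9
t=8: input=4 -> V=0 FIRE
t=9: input=5 -> V=0 FIRE
t=10: input=2 -> V=10
t=11: input=2 -> V=18
t=12: input=2 -> V=0 FIRE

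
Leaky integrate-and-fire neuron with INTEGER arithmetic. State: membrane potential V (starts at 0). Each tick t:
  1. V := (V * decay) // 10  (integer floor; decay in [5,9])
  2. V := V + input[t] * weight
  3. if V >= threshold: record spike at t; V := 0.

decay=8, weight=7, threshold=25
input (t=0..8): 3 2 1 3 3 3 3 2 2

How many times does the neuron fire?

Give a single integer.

t=0: input=3 -> V=21
t=1: input=2 -> V=0 FIRE
t=2: input=1 -> V=7
t=3: input=3 -> V=0 FIRE
t=4: input=3 -> V=21
t=5: input=3 -> V=0 FIRE
t=6: input=3 -> V=21
t=7: input=2 -> V=0 FIRE
t=8: input=2 -> V=14

Answer: 4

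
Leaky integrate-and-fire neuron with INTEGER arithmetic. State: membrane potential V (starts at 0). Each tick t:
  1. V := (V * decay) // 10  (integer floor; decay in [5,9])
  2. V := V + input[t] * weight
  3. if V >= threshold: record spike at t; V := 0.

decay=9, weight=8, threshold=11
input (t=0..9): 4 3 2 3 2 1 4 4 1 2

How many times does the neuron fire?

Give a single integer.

Answer: 8

Derivation:
t=0: input=4 -> V=0 FIRE
t=1: input=3 -> V=0 FIRE
t=2: input=2 -> V=0 FIRE
t=3: input=3 -> V=0 FIRE
t=4: input=2 -> V=0 FIRE
t=5: input=1 -> V=8
t=6: input=4 -> V=0 FIRE
t=7: input=4 -> V=0 FIRE
t=8: input=1 -> V=8
t=9: input=2 -> V=0 FIRE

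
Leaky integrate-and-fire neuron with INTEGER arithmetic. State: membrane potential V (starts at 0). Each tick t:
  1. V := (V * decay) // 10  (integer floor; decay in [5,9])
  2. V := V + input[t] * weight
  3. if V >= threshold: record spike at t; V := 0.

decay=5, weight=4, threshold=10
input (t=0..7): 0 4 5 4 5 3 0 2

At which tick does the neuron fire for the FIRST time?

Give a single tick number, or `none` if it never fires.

t=0: input=0 -> V=0
t=1: input=4 -> V=0 FIRE
t=2: input=5 -> V=0 FIRE
t=3: input=4 -> V=0 FIRE
t=4: input=5 -> V=0 FIRE
t=5: input=3 -> V=0 FIRE
t=6: input=0 -> V=0
t=7: input=2 -> V=8

Answer: 1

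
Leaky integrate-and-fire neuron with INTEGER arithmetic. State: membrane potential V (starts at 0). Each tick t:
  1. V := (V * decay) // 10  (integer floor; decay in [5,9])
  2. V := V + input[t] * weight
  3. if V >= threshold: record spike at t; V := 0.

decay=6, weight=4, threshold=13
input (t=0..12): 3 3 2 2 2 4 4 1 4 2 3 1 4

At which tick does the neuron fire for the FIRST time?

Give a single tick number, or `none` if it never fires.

Answer: 1

Derivation:
t=0: input=3 -> V=12
t=1: input=3 -> V=0 FIRE
t=2: input=2 -> V=8
t=3: input=2 -> V=12
t=4: input=2 -> V=0 FIRE
t=5: input=4 -> V=0 FIRE
t=6: input=4 -> V=0 FIRE
t=7: input=1 -> V=4
t=8: input=4 -> V=0 FIRE
t=9: input=2 -> V=8
t=10: input=3 -> V=0 FIRE
t=11: input=1 -> V=4
t=12: input=4 -> V=0 FIRE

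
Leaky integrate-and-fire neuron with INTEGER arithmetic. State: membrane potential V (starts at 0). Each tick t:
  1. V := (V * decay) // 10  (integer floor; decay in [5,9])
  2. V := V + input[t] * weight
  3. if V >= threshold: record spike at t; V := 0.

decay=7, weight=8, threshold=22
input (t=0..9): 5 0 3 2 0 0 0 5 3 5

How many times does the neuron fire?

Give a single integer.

t=0: input=5 -> V=0 FIRE
t=1: input=0 -> V=0
t=2: input=3 -> V=0 FIRE
t=3: input=2 -> V=16
t=4: input=0 -> V=11
t=5: input=0 -> V=7
t=6: input=0 -> V=4
t=7: input=5 -> V=0 FIRE
t=8: input=3 -> V=0 FIRE
t=9: input=5 -> V=0 FIRE

Answer: 5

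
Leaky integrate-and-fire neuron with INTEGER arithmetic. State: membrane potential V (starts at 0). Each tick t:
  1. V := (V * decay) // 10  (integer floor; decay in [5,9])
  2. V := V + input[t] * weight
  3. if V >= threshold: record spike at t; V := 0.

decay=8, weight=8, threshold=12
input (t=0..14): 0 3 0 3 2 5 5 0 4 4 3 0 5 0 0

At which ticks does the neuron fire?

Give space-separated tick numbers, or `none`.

t=0: input=0 -> V=0
t=1: input=3 -> V=0 FIRE
t=2: input=0 -> V=0
t=3: input=3 -> V=0 FIRE
t=4: input=2 -> V=0 FIRE
t=5: input=5 -> V=0 FIRE
t=6: input=5 -> V=0 FIRE
t=7: input=0 -> V=0
t=8: input=4 -> V=0 FIRE
t=9: input=4 -> V=0 FIRE
t=10: input=3 -> V=0 FIRE
t=11: input=0 -> V=0
t=12: input=5 -> V=0 FIRE
t=13: input=0 -> V=0
t=14: input=0 -> V=0

Answer: 1 3 4 5 6 8 9 10 12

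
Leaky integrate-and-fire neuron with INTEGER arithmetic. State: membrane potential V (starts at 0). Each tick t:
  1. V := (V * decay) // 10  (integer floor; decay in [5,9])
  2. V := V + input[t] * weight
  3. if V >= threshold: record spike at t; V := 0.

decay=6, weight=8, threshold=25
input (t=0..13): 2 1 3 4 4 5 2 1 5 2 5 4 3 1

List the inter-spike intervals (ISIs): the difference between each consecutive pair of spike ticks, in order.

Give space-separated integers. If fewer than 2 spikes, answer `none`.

Answer: 1 1 1 3 2 1

Derivation:
t=0: input=2 -> V=16
t=1: input=1 -> V=17
t=2: input=3 -> V=0 FIRE
t=3: input=4 -> V=0 FIRE
t=4: input=4 -> V=0 FIRE
t=5: input=5 -> V=0 FIRE
t=6: input=2 -> V=16
t=7: input=1 -> V=17
t=8: input=5 -> V=0 FIRE
t=9: input=2 -> V=16
t=10: input=5 -> V=0 FIRE
t=11: input=4 -> V=0 FIRE
t=12: input=3 -> V=24
t=13: input=1 -> V=22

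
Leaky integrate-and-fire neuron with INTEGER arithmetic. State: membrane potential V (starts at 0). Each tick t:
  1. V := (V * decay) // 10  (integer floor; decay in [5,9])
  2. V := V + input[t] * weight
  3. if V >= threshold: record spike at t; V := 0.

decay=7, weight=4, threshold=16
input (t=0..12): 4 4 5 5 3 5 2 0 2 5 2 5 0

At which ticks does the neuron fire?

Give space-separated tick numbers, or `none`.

t=0: input=4 -> V=0 FIRE
t=1: input=4 -> V=0 FIRE
t=2: input=5 -> V=0 FIRE
t=3: input=5 -> V=0 FIRE
t=4: input=3 -> V=12
t=5: input=5 -> V=0 FIRE
t=6: input=2 -> V=8
t=7: input=0 -> V=5
t=8: input=2 -> V=11
t=9: input=5 -> V=0 FIRE
t=10: input=2 -> V=8
t=11: input=5 -> V=0 FIRE
t=12: input=0 -> V=0

Answer: 0 1 2 3 5 9 11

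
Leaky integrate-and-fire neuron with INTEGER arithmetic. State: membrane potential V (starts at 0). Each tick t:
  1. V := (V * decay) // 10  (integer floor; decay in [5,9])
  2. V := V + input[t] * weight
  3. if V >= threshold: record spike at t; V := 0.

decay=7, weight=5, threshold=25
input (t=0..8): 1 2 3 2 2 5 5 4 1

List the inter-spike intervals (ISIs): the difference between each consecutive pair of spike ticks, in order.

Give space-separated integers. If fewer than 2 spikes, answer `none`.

Answer: 2 1

Derivation:
t=0: input=1 -> V=5
t=1: input=2 -> V=13
t=2: input=3 -> V=24
t=3: input=2 -> V=0 FIRE
t=4: input=2 -> V=10
t=5: input=5 -> V=0 FIRE
t=6: input=5 -> V=0 FIRE
t=7: input=4 -> V=20
t=8: input=1 -> V=19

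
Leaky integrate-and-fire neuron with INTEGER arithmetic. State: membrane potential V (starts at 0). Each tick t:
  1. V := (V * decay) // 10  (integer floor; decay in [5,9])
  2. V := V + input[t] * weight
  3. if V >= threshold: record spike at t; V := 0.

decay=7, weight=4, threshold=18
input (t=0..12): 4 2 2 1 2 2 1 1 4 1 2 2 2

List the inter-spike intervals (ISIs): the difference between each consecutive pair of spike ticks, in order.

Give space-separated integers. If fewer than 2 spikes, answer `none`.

Answer: 7 4

Derivation:
t=0: input=4 -> V=16
t=1: input=2 -> V=0 FIRE
t=2: input=2 -> V=8
t=3: input=1 -> V=9
t=4: input=2 -> V=14
t=5: input=2 -> V=17
t=6: input=1 -> V=15
t=7: input=1 -> V=14
t=8: input=4 -> V=0 FIRE
t=9: input=1 -> V=4
t=10: input=2 -> V=10
t=11: input=2 -> V=15
t=12: input=2 -> V=0 FIRE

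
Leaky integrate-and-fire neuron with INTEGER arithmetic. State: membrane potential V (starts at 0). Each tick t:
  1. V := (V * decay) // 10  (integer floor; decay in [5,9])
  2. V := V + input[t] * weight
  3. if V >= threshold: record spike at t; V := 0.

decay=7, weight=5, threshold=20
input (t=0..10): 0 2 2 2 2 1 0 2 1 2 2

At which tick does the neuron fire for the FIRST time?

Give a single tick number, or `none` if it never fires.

t=0: input=0 -> V=0
t=1: input=2 -> V=10
t=2: input=2 -> V=17
t=3: input=2 -> V=0 FIRE
t=4: input=2 -> V=10
t=5: input=1 -> V=12
t=6: input=0 -> V=8
t=7: input=2 -> V=15
t=8: input=1 -> V=15
t=9: input=2 -> V=0 FIRE
t=10: input=2 -> V=10

Answer: 3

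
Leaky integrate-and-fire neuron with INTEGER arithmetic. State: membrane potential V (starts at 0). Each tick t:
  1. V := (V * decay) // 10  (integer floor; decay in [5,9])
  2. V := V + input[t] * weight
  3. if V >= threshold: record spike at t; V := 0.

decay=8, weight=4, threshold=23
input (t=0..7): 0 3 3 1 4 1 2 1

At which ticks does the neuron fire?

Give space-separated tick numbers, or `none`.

t=0: input=0 -> V=0
t=1: input=3 -> V=12
t=2: input=3 -> V=21
t=3: input=1 -> V=20
t=4: input=4 -> V=0 FIRE
t=5: input=1 -> V=4
t=6: input=2 -> V=11
t=7: input=1 -> V=12

Answer: 4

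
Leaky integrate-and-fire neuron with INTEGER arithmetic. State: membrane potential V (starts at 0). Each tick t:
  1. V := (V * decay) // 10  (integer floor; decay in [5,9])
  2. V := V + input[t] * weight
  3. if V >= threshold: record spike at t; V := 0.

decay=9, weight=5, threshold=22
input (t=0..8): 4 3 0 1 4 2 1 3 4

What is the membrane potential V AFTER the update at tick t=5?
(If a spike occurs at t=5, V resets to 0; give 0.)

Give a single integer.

Answer: 10

Derivation:
t=0: input=4 -> V=20
t=1: input=3 -> V=0 FIRE
t=2: input=0 -> V=0
t=3: input=1 -> V=5
t=4: input=4 -> V=0 FIRE
t=5: input=2 -> V=10
t=6: input=1 -> V=14
t=7: input=3 -> V=0 FIRE
t=8: input=4 -> V=20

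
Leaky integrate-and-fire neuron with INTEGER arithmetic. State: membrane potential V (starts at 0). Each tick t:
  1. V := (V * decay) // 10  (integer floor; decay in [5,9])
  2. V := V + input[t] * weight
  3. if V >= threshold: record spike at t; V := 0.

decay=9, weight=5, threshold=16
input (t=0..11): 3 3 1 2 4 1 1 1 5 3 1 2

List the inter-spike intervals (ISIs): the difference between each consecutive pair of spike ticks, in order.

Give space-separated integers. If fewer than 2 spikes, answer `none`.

Answer: 3 4 2

Derivation:
t=0: input=3 -> V=15
t=1: input=3 -> V=0 FIRE
t=2: input=1 -> V=5
t=3: input=2 -> V=14
t=4: input=4 -> V=0 FIRE
t=5: input=1 -> V=5
t=6: input=1 -> V=9
t=7: input=1 -> V=13
t=8: input=5 -> V=0 FIRE
t=9: input=3 -> V=15
t=10: input=1 -> V=0 FIRE
t=11: input=2 -> V=10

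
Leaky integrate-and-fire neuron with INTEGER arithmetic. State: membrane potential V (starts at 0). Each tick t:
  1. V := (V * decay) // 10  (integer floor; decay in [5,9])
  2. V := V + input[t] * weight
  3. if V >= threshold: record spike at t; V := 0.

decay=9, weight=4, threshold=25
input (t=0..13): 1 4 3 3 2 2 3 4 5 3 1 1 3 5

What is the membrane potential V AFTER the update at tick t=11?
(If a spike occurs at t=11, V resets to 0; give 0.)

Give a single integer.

Answer: 16

Derivation:
t=0: input=1 -> V=4
t=1: input=4 -> V=19
t=2: input=3 -> V=0 FIRE
t=3: input=3 -> V=12
t=4: input=2 -> V=18
t=5: input=2 -> V=24
t=6: input=3 -> V=0 FIRE
t=7: input=4 -> V=16
t=8: input=5 -> V=0 FIRE
t=9: input=3 -> V=12
t=10: input=1 -> V=14
t=11: input=1 -> V=16
t=12: input=3 -> V=0 FIRE
t=13: input=5 -> V=20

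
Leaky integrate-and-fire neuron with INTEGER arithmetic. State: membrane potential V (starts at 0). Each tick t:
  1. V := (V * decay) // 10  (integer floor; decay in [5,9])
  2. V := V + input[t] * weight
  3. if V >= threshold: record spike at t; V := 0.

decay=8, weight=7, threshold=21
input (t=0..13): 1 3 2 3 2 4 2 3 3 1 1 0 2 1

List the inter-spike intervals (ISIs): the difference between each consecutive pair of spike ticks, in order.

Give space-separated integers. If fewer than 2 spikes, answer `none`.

Answer: 2 2 2 1 4

Derivation:
t=0: input=1 -> V=7
t=1: input=3 -> V=0 FIRE
t=2: input=2 -> V=14
t=3: input=3 -> V=0 FIRE
t=4: input=2 -> V=14
t=5: input=4 -> V=0 FIRE
t=6: input=2 -> V=14
t=7: input=3 -> V=0 FIRE
t=8: input=3 -> V=0 FIRE
t=9: input=1 -> V=7
t=10: input=1 -> V=12
t=11: input=0 -> V=9
t=12: input=2 -> V=0 FIRE
t=13: input=1 -> V=7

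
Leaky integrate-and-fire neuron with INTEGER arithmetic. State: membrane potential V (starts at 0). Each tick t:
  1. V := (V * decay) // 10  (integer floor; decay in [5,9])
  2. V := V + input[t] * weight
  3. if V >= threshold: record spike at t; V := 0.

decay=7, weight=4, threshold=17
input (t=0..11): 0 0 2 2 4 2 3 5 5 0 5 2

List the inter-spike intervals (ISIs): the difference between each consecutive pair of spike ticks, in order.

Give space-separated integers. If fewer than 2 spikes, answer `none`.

t=0: input=0 -> V=0
t=1: input=0 -> V=0
t=2: input=2 -> V=8
t=3: input=2 -> V=13
t=4: input=4 -> V=0 FIRE
t=5: input=2 -> V=8
t=6: input=3 -> V=0 FIRE
t=7: input=5 -> V=0 FIRE
t=8: input=5 -> V=0 FIRE
t=9: input=0 -> V=0
t=10: input=5 -> V=0 FIRE
t=11: input=2 -> V=8

Answer: 2 1 1 2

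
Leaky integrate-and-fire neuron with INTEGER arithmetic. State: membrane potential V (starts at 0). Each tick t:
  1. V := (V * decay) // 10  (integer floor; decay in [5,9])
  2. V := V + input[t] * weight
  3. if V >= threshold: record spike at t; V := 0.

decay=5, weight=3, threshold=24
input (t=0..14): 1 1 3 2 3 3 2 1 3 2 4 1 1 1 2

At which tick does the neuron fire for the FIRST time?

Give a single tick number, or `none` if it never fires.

t=0: input=1 -> V=3
t=1: input=1 -> V=4
t=2: input=3 -> V=11
t=3: input=2 -> V=11
t=4: input=3 -> V=14
t=5: input=3 -> V=16
t=6: input=2 -> V=14
t=7: input=1 -> V=10
t=8: input=3 -> V=14
t=9: input=2 -> V=13
t=10: input=4 -> V=18
t=11: input=1 -> V=12
t=12: input=1 -> V=9
t=13: input=1 -> V=7
t=14: input=2 -> V=9

Answer: none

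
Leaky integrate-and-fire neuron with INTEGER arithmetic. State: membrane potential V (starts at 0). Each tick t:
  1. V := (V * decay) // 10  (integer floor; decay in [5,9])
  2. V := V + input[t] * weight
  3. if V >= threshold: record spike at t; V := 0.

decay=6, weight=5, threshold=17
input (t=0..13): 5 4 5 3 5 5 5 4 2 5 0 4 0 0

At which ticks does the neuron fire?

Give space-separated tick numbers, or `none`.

t=0: input=5 -> V=0 FIRE
t=1: input=4 -> V=0 FIRE
t=2: input=5 -> V=0 FIRE
t=3: input=3 -> V=15
t=4: input=5 -> V=0 FIRE
t=5: input=5 -> V=0 FIRE
t=6: input=5 -> V=0 FIRE
t=7: input=4 -> V=0 FIRE
t=8: input=2 -> V=10
t=9: input=5 -> V=0 FIRE
t=10: input=0 -> V=0
t=11: input=4 -> V=0 FIRE
t=12: input=0 -> V=0
t=13: input=0 -> V=0

Answer: 0 1 2 4 5 6 7 9 11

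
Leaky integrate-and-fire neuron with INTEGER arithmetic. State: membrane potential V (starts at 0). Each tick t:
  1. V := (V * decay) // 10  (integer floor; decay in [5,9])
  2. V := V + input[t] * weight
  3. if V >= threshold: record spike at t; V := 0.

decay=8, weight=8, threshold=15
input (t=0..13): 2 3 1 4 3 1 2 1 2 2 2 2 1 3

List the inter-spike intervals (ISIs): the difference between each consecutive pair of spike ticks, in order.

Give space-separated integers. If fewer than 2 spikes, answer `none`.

Answer: 1 2 1 2 2 1 1 1 2

Derivation:
t=0: input=2 -> V=0 FIRE
t=1: input=3 -> V=0 FIRE
t=2: input=1 -> V=8
t=3: input=4 -> V=0 FIRE
t=4: input=3 -> V=0 FIRE
t=5: input=1 -> V=8
t=6: input=2 -> V=0 FIRE
t=7: input=1 -> V=8
t=8: input=2 -> V=0 FIRE
t=9: input=2 -> V=0 FIRE
t=10: input=2 -> V=0 FIRE
t=11: input=2 -> V=0 FIRE
t=12: input=1 -> V=8
t=13: input=3 -> V=0 FIRE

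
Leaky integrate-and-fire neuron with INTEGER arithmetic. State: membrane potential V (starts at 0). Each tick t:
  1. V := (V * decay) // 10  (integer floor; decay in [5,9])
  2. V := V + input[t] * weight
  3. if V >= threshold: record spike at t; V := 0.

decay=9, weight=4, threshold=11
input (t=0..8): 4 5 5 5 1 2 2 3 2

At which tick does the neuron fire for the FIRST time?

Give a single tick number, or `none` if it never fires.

t=0: input=4 -> V=0 FIRE
t=1: input=5 -> V=0 FIRE
t=2: input=5 -> V=0 FIRE
t=3: input=5 -> V=0 FIRE
t=4: input=1 -> V=4
t=5: input=2 -> V=0 FIRE
t=6: input=2 -> V=8
t=7: input=3 -> V=0 FIRE
t=8: input=2 -> V=8

Answer: 0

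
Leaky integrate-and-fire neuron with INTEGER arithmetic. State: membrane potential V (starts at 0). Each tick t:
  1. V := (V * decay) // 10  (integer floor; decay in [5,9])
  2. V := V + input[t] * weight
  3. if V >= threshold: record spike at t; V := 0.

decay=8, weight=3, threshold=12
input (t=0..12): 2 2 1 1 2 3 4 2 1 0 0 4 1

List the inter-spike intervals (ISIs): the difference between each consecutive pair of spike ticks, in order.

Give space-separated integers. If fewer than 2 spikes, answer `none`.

Answer: 2 5

Derivation:
t=0: input=2 -> V=6
t=1: input=2 -> V=10
t=2: input=1 -> V=11
t=3: input=1 -> V=11
t=4: input=2 -> V=0 FIRE
t=5: input=3 -> V=9
t=6: input=4 -> V=0 FIRE
t=7: input=2 -> V=6
t=8: input=1 -> V=7
t=9: input=0 -> V=5
t=10: input=0 -> V=4
t=11: input=4 -> V=0 FIRE
t=12: input=1 -> V=3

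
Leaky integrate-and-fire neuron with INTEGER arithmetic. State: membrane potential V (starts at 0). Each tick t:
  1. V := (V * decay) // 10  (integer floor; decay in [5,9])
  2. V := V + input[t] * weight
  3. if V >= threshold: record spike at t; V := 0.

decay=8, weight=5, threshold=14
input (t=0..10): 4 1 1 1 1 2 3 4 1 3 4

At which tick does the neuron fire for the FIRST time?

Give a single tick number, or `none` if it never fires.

Answer: 0

Derivation:
t=0: input=4 -> V=0 FIRE
t=1: input=1 -> V=5
t=2: input=1 -> V=9
t=3: input=1 -> V=12
t=4: input=1 -> V=0 FIRE
t=5: input=2 -> V=10
t=6: input=3 -> V=0 FIRE
t=7: input=4 -> V=0 FIRE
t=8: input=1 -> V=5
t=9: input=3 -> V=0 FIRE
t=10: input=4 -> V=0 FIRE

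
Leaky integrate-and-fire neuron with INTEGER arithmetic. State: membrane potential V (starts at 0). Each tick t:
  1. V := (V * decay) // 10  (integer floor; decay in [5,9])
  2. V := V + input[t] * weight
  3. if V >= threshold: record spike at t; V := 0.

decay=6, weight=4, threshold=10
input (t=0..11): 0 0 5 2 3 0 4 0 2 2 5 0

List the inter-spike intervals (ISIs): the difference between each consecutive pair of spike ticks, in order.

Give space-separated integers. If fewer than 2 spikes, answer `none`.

t=0: input=0 -> V=0
t=1: input=0 -> V=0
t=2: input=5 -> V=0 FIRE
t=3: input=2 -> V=8
t=4: input=3 -> V=0 FIRE
t=5: input=0 -> V=0
t=6: input=4 -> V=0 FIRE
t=7: input=0 -> V=0
t=8: input=2 -> V=8
t=9: input=2 -> V=0 FIRE
t=10: input=5 -> V=0 FIRE
t=11: input=0 -> V=0

Answer: 2 2 3 1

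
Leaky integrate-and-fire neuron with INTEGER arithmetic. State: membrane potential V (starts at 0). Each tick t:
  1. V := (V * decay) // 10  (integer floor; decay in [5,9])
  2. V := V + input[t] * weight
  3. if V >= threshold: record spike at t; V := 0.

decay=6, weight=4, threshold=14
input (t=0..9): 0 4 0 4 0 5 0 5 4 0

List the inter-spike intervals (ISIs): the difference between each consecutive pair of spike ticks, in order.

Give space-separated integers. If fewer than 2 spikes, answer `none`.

t=0: input=0 -> V=0
t=1: input=4 -> V=0 FIRE
t=2: input=0 -> V=0
t=3: input=4 -> V=0 FIRE
t=4: input=0 -> V=0
t=5: input=5 -> V=0 FIRE
t=6: input=0 -> V=0
t=7: input=5 -> V=0 FIRE
t=8: input=4 -> V=0 FIRE
t=9: input=0 -> V=0

Answer: 2 2 2 1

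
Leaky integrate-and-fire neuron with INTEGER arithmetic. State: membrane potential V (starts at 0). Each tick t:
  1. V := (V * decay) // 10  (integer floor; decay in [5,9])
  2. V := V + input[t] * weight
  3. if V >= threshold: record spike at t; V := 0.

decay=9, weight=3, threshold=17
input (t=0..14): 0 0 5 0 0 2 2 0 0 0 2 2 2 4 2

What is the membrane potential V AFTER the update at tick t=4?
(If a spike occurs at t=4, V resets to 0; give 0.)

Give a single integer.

Answer: 11

Derivation:
t=0: input=0 -> V=0
t=1: input=0 -> V=0
t=2: input=5 -> V=15
t=3: input=0 -> V=13
t=4: input=0 -> V=11
t=5: input=2 -> V=15
t=6: input=2 -> V=0 FIRE
t=7: input=0 -> V=0
t=8: input=0 -> V=0
t=9: input=0 -> V=0
t=10: input=2 -> V=6
t=11: input=2 -> V=11
t=12: input=2 -> V=15
t=13: input=4 -> V=0 FIRE
t=14: input=2 -> V=6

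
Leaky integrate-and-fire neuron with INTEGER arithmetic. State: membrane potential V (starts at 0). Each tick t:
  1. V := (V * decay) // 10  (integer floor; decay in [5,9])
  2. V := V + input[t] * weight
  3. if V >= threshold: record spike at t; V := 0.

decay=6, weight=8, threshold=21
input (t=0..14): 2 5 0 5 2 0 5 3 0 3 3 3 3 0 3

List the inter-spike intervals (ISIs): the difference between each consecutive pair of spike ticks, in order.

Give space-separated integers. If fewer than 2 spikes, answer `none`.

Answer: 2 3 1 2 1 1 1 2

Derivation:
t=0: input=2 -> V=16
t=1: input=5 -> V=0 FIRE
t=2: input=0 -> V=0
t=3: input=5 -> V=0 FIRE
t=4: input=2 -> V=16
t=5: input=0 -> V=9
t=6: input=5 -> V=0 FIRE
t=7: input=3 -> V=0 FIRE
t=8: input=0 -> V=0
t=9: input=3 -> V=0 FIRE
t=10: input=3 -> V=0 FIRE
t=11: input=3 -> V=0 FIRE
t=12: input=3 -> V=0 FIRE
t=13: input=0 -> V=0
t=14: input=3 -> V=0 FIRE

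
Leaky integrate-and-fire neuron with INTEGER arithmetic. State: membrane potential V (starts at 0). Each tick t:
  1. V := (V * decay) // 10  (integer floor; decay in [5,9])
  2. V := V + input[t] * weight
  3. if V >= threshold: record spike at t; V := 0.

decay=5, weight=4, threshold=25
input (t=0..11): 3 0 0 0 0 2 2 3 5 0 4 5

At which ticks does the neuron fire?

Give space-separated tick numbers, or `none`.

Answer: 8 11

Derivation:
t=0: input=3 -> V=12
t=1: input=0 -> V=6
t=2: input=0 -> V=3
t=3: input=0 -> V=1
t=4: input=0 -> V=0
t=5: input=2 -> V=8
t=6: input=2 -> V=12
t=7: input=3 -> V=18
t=8: input=5 -> V=0 FIRE
t=9: input=0 -> V=0
t=10: input=4 -> V=16
t=11: input=5 -> V=0 FIRE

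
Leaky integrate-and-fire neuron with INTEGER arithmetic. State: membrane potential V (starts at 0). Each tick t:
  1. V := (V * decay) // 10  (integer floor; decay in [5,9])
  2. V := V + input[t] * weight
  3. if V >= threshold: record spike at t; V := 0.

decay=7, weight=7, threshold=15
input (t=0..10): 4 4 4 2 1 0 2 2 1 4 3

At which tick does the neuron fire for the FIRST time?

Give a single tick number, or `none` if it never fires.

t=0: input=4 -> V=0 FIRE
t=1: input=4 -> V=0 FIRE
t=2: input=4 -> V=0 FIRE
t=3: input=2 -> V=14
t=4: input=1 -> V=0 FIRE
t=5: input=0 -> V=0
t=6: input=2 -> V=14
t=7: input=2 -> V=0 FIRE
t=8: input=1 -> V=7
t=9: input=4 -> V=0 FIRE
t=10: input=3 -> V=0 FIRE

Answer: 0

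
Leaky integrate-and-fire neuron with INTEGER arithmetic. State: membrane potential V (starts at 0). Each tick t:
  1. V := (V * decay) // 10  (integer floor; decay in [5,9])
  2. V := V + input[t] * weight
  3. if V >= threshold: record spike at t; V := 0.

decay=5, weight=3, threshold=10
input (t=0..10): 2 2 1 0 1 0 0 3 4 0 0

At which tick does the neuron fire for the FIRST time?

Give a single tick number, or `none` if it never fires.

Answer: 8

Derivation:
t=0: input=2 -> V=6
t=1: input=2 -> V=9
t=2: input=1 -> V=7
t=3: input=0 -> V=3
t=4: input=1 -> V=4
t=5: input=0 -> V=2
t=6: input=0 -> V=1
t=7: input=3 -> V=9
t=8: input=4 -> V=0 FIRE
t=9: input=0 -> V=0
t=10: input=0 -> V=0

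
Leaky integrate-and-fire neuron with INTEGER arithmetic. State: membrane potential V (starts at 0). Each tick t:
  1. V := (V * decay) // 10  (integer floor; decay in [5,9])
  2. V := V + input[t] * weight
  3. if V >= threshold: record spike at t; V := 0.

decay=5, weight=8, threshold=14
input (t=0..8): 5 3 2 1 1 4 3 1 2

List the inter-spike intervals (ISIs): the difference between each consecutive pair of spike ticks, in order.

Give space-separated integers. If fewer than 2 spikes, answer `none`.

t=0: input=5 -> V=0 FIRE
t=1: input=3 -> V=0 FIRE
t=2: input=2 -> V=0 FIRE
t=3: input=1 -> V=8
t=4: input=1 -> V=12
t=5: input=4 -> V=0 FIRE
t=6: input=3 -> V=0 FIRE
t=7: input=1 -> V=8
t=8: input=2 -> V=0 FIRE

Answer: 1 1 3 1 2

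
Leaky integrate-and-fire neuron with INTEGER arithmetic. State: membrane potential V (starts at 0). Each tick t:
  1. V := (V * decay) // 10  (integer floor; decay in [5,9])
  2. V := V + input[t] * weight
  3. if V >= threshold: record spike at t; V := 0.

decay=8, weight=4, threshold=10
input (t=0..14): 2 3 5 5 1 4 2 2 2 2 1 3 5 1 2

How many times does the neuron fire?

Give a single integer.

t=0: input=2 -> V=8
t=1: input=3 -> V=0 FIRE
t=2: input=5 -> V=0 FIRE
t=3: input=5 -> V=0 FIRE
t=4: input=1 -> V=4
t=5: input=4 -> V=0 FIRE
t=6: input=2 -> V=8
t=7: input=2 -> V=0 FIRE
t=8: input=2 -> V=8
t=9: input=2 -> V=0 FIRE
t=10: input=1 -> V=4
t=11: input=3 -> V=0 FIRE
t=12: input=5 -> V=0 FIRE
t=13: input=1 -> V=4
t=14: input=2 -> V=0 FIRE

Answer: 9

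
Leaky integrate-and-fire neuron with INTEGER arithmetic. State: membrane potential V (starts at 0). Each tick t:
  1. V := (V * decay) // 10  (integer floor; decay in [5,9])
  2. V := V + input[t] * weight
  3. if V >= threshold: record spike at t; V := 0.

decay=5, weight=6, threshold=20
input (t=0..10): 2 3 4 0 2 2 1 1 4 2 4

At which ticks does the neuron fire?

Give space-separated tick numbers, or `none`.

t=0: input=2 -> V=12
t=1: input=3 -> V=0 FIRE
t=2: input=4 -> V=0 FIRE
t=3: input=0 -> V=0
t=4: input=2 -> V=12
t=5: input=2 -> V=18
t=6: input=1 -> V=15
t=7: input=1 -> V=13
t=8: input=4 -> V=0 FIRE
t=9: input=2 -> V=12
t=10: input=4 -> V=0 FIRE

Answer: 1 2 8 10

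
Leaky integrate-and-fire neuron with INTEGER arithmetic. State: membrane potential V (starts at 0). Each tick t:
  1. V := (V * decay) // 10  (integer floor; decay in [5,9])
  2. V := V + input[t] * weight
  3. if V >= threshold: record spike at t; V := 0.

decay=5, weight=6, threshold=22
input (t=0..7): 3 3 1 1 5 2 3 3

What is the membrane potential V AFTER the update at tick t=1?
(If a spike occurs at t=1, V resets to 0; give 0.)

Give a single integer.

Answer: 0

Derivation:
t=0: input=3 -> V=18
t=1: input=3 -> V=0 FIRE
t=2: input=1 -> V=6
t=3: input=1 -> V=9
t=4: input=5 -> V=0 FIRE
t=5: input=2 -> V=12
t=6: input=3 -> V=0 FIRE
t=7: input=3 -> V=18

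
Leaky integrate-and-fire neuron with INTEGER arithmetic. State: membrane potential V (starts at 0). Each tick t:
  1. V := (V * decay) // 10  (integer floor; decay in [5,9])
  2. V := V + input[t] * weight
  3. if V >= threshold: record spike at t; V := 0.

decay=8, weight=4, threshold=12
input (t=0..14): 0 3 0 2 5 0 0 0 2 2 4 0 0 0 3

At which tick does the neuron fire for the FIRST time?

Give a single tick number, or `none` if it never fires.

t=0: input=0 -> V=0
t=1: input=3 -> V=0 FIRE
t=2: input=0 -> V=0
t=3: input=2 -> V=8
t=4: input=5 -> V=0 FIRE
t=5: input=0 -> V=0
t=6: input=0 -> V=0
t=7: input=0 -> V=0
t=8: input=2 -> V=8
t=9: input=2 -> V=0 FIRE
t=10: input=4 -> V=0 FIRE
t=11: input=0 -> V=0
t=12: input=0 -> V=0
t=13: input=0 -> V=0
t=14: input=3 -> V=0 FIRE

Answer: 1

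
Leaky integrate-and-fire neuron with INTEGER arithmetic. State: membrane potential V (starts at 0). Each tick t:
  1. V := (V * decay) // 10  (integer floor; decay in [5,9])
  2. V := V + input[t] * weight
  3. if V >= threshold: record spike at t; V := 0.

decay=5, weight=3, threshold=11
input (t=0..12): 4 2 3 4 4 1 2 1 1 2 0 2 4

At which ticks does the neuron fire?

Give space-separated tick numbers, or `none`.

Answer: 0 2 3 4 12

Derivation:
t=0: input=4 -> V=0 FIRE
t=1: input=2 -> V=6
t=2: input=3 -> V=0 FIRE
t=3: input=4 -> V=0 FIRE
t=4: input=4 -> V=0 FIRE
t=5: input=1 -> V=3
t=6: input=2 -> V=7
t=7: input=1 -> V=6
t=8: input=1 -> V=6
t=9: input=2 -> V=9
t=10: input=0 -> V=4
t=11: input=2 -> V=8
t=12: input=4 -> V=0 FIRE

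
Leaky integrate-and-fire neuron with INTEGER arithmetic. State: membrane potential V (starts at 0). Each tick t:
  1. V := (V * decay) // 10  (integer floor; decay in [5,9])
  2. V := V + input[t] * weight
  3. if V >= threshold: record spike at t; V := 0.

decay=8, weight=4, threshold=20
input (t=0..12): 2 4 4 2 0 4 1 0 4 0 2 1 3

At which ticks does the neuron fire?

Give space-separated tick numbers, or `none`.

Answer: 1 3 8 12

Derivation:
t=0: input=2 -> V=8
t=1: input=4 -> V=0 FIRE
t=2: input=4 -> V=16
t=3: input=2 -> V=0 FIRE
t=4: input=0 -> V=0
t=5: input=4 -> V=16
t=6: input=1 -> V=16
t=7: input=0 -> V=12
t=8: input=4 -> V=0 FIRE
t=9: input=0 -> V=0
t=10: input=2 -> V=8
t=11: input=1 -> V=10
t=12: input=3 -> V=0 FIRE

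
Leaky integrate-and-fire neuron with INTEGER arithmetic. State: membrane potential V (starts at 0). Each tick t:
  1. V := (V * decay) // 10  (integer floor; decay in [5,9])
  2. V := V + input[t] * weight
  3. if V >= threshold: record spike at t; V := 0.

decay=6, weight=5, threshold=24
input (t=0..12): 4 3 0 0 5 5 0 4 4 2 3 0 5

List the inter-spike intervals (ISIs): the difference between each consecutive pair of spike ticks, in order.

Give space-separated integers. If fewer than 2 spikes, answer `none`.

t=0: input=4 -> V=20
t=1: input=3 -> V=0 FIRE
t=2: input=0 -> V=0
t=3: input=0 -> V=0
t=4: input=5 -> V=0 FIRE
t=5: input=5 -> V=0 FIRE
t=6: input=0 -> V=0
t=7: input=4 -> V=20
t=8: input=4 -> V=0 FIRE
t=9: input=2 -> V=10
t=10: input=3 -> V=21
t=11: input=0 -> V=12
t=12: input=5 -> V=0 FIRE

Answer: 3 1 3 4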